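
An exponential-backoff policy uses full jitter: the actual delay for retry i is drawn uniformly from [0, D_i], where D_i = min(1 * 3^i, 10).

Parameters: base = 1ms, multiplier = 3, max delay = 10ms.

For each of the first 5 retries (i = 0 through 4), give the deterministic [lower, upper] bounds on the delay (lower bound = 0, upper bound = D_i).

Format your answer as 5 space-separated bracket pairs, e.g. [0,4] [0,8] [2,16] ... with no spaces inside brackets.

Computing bounds per retry:
  i=0: D_i=min(1*3^0,10)=1, bounds=[0,1]
  i=1: D_i=min(1*3^1,10)=3, bounds=[0,3]
  i=2: D_i=min(1*3^2,10)=9, bounds=[0,9]
  i=3: D_i=min(1*3^3,10)=10, bounds=[0,10]
  i=4: D_i=min(1*3^4,10)=10, bounds=[0,10]

Answer: [0,1] [0,3] [0,9] [0,10] [0,10]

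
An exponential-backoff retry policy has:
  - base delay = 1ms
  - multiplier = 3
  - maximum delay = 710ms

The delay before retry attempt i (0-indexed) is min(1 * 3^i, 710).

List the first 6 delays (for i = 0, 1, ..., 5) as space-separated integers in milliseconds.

Computing each delay:
  i=0: min(1*3^0, 710) = 1
  i=1: min(1*3^1, 710) = 3
  i=2: min(1*3^2, 710) = 9
  i=3: min(1*3^3, 710) = 27
  i=4: min(1*3^4, 710) = 81
  i=5: min(1*3^5, 710) = 243

Answer: 1 3 9 27 81 243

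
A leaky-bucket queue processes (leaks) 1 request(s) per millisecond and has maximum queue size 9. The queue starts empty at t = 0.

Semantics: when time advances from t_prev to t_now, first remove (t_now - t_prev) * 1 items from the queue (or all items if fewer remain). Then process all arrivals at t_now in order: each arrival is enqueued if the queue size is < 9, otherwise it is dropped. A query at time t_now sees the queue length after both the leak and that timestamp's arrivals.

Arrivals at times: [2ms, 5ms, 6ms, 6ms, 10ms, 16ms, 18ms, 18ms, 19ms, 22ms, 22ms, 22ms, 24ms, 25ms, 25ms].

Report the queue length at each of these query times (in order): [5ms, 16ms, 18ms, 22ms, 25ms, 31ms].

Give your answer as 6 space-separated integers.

Answer: 1 1 2 3 3 0

Derivation:
Queue lengths at query times:
  query t=5ms: backlog = 1
  query t=16ms: backlog = 1
  query t=18ms: backlog = 2
  query t=22ms: backlog = 3
  query t=25ms: backlog = 3
  query t=31ms: backlog = 0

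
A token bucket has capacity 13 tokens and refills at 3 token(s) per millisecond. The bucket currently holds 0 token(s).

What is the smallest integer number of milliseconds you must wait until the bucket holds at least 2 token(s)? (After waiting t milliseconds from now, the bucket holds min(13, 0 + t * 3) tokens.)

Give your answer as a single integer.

Answer: 1

Derivation:
Need 0 + t * 3 >= 2, so t >= 2/3.
Smallest integer t = ceil(2/3) = 1.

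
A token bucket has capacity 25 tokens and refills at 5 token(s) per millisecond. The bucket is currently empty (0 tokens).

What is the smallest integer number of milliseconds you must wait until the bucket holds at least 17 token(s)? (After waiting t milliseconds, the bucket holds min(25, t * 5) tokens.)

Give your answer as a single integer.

Need t * 5 >= 17, so t >= 17/5.
Smallest integer t = ceil(17/5) = 4.

Answer: 4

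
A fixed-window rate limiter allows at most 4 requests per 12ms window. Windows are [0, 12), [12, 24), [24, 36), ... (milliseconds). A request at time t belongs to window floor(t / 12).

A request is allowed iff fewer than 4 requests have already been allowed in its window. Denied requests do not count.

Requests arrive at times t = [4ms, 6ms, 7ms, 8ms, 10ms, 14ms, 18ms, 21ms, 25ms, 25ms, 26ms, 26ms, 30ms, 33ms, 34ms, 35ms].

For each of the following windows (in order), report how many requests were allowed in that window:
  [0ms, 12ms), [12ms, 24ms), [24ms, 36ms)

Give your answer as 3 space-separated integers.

Answer: 4 3 4

Derivation:
Processing requests:
  req#1 t=4ms (window 0): ALLOW
  req#2 t=6ms (window 0): ALLOW
  req#3 t=7ms (window 0): ALLOW
  req#4 t=8ms (window 0): ALLOW
  req#5 t=10ms (window 0): DENY
  req#6 t=14ms (window 1): ALLOW
  req#7 t=18ms (window 1): ALLOW
  req#8 t=21ms (window 1): ALLOW
  req#9 t=25ms (window 2): ALLOW
  req#10 t=25ms (window 2): ALLOW
  req#11 t=26ms (window 2): ALLOW
  req#12 t=26ms (window 2): ALLOW
  req#13 t=30ms (window 2): DENY
  req#14 t=33ms (window 2): DENY
  req#15 t=34ms (window 2): DENY
  req#16 t=35ms (window 2): DENY

Allowed counts by window: 4 3 4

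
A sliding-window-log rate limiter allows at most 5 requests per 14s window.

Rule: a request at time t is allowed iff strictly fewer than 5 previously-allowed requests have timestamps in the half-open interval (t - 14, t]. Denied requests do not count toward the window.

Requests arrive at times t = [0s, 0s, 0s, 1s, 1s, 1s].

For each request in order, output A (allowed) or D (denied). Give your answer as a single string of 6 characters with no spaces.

Answer: AAAAAD

Derivation:
Tracking allowed requests in the window:
  req#1 t=0s: ALLOW
  req#2 t=0s: ALLOW
  req#3 t=0s: ALLOW
  req#4 t=1s: ALLOW
  req#5 t=1s: ALLOW
  req#6 t=1s: DENY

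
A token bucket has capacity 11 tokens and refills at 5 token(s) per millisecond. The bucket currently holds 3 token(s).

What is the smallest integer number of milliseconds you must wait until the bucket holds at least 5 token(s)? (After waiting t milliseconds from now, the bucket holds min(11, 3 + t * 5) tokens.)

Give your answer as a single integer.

Answer: 1

Derivation:
Need 3 + t * 5 >= 5, so t >= 2/5.
Smallest integer t = ceil(2/5) = 1.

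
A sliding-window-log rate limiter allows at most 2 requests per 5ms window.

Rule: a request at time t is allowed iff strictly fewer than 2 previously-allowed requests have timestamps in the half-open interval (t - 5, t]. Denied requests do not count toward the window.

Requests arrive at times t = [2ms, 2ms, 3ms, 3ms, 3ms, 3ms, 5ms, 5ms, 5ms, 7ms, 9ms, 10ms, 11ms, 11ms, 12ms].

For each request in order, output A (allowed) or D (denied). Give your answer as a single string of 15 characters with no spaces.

Answer: AADDDDDDDAADDDA

Derivation:
Tracking allowed requests in the window:
  req#1 t=2ms: ALLOW
  req#2 t=2ms: ALLOW
  req#3 t=3ms: DENY
  req#4 t=3ms: DENY
  req#5 t=3ms: DENY
  req#6 t=3ms: DENY
  req#7 t=5ms: DENY
  req#8 t=5ms: DENY
  req#9 t=5ms: DENY
  req#10 t=7ms: ALLOW
  req#11 t=9ms: ALLOW
  req#12 t=10ms: DENY
  req#13 t=11ms: DENY
  req#14 t=11ms: DENY
  req#15 t=12ms: ALLOW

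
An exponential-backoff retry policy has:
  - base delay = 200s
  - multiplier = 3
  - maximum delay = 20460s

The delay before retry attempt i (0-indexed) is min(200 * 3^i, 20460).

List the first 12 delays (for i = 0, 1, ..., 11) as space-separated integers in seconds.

Computing each delay:
  i=0: min(200*3^0, 20460) = 200
  i=1: min(200*3^1, 20460) = 600
  i=2: min(200*3^2, 20460) = 1800
  i=3: min(200*3^3, 20460) = 5400
  i=4: min(200*3^4, 20460) = 16200
  i=5: min(200*3^5, 20460) = 20460
  i=6: min(200*3^6, 20460) = 20460
  i=7: min(200*3^7, 20460) = 20460
  i=8: min(200*3^8, 20460) = 20460
  i=9: min(200*3^9, 20460) = 20460
  i=10: min(200*3^10, 20460) = 20460
  i=11: min(200*3^11, 20460) = 20460

Answer: 200 600 1800 5400 16200 20460 20460 20460 20460 20460 20460 20460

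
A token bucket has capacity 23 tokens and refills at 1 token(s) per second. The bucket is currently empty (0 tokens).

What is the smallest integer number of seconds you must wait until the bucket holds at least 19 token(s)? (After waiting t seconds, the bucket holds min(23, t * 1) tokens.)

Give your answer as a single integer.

Need t * 1 >= 19, so t >= 19/1.
Smallest integer t = ceil(19/1) = 19.

Answer: 19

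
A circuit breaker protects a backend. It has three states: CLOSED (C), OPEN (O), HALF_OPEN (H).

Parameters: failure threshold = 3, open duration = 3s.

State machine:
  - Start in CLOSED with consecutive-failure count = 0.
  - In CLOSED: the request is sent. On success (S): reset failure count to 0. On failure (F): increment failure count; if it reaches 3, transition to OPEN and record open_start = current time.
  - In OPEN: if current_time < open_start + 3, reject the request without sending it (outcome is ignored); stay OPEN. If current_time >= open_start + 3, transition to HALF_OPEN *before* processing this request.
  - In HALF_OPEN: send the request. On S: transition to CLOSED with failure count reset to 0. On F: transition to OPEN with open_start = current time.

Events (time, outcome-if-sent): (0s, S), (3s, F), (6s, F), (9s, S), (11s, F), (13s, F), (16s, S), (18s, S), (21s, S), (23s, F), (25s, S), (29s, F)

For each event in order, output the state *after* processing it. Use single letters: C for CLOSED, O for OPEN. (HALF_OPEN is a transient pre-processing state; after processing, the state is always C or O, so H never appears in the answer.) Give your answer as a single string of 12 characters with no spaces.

State after each event:
  event#1 t=0s outcome=S: state=CLOSED
  event#2 t=3s outcome=F: state=CLOSED
  event#3 t=6s outcome=F: state=CLOSED
  event#4 t=9s outcome=S: state=CLOSED
  event#5 t=11s outcome=F: state=CLOSED
  event#6 t=13s outcome=F: state=CLOSED
  event#7 t=16s outcome=S: state=CLOSED
  event#8 t=18s outcome=S: state=CLOSED
  event#9 t=21s outcome=S: state=CLOSED
  event#10 t=23s outcome=F: state=CLOSED
  event#11 t=25s outcome=S: state=CLOSED
  event#12 t=29s outcome=F: state=CLOSED

Answer: CCCCCCCCCCCC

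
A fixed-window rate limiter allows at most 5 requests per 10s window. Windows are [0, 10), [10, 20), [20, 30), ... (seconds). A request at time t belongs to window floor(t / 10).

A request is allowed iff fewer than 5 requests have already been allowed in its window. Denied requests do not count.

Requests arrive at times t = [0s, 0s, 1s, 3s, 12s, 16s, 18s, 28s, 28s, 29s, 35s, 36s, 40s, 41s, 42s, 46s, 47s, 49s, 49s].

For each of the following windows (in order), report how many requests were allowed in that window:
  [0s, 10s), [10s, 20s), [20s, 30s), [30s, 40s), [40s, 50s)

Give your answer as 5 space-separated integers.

Answer: 4 3 3 2 5

Derivation:
Processing requests:
  req#1 t=0s (window 0): ALLOW
  req#2 t=0s (window 0): ALLOW
  req#3 t=1s (window 0): ALLOW
  req#4 t=3s (window 0): ALLOW
  req#5 t=12s (window 1): ALLOW
  req#6 t=16s (window 1): ALLOW
  req#7 t=18s (window 1): ALLOW
  req#8 t=28s (window 2): ALLOW
  req#9 t=28s (window 2): ALLOW
  req#10 t=29s (window 2): ALLOW
  req#11 t=35s (window 3): ALLOW
  req#12 t=36s (window 3): ALLOW
  req#13 t=40s (window 4): ALLOW
  req#14 t=41s (window 4): ALLOW
  req#15 t=42s (window 4): ALLOW
  req#16 t=46s (window 4): ALLOW
  req#17 t=47s (window 4): ALLOW
  req#18 t=49s (window 4): DENY
  req#19 t=49s (window 4): DENY

Allowed counts by window: 4 3 3 2 5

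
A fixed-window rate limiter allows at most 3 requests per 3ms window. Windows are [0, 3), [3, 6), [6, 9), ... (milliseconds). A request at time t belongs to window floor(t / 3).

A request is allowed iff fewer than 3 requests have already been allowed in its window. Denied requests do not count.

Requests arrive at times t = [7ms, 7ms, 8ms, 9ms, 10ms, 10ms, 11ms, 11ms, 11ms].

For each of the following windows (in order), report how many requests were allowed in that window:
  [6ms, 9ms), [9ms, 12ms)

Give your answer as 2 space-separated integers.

Processing requests:
  req#1 t=7ms (window 2): ALLOW
  req#2 t=7ms (window 2): ALLOW
  req#3 t=8ms (window 2): ALLOW
  req#4 t=9ms (window 3): ALLOW
  req#5 t=10ms (window 3): ALLOW
  req#6 t=10ms (window 3): ALLOW
  req#7 t=11ms (window 3): DENY
  req#8 t=11ms (window 3): DENY
  req#9 t=11ms (window 3): DENY

Allowed counts by window: 3 3

Answer: 3 3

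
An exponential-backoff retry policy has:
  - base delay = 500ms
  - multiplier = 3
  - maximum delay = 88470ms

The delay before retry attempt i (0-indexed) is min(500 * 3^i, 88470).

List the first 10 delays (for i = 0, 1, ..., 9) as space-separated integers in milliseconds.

Computing each delay:
  i=0: min(500*3^0, 88470) = 500
  i=1: min(500*3^1, 88470) = 1500
  i=2: min(500*3^2, 88470) = 4500
  i=3: min(500*3^3, 88470) = 13500
  i=4: min(500*3^4, 88470) = 40500
  i=5: min(500*3^5, 88470) = 88470
  i=6: min(500*3^6, 88470) = 88470
  i=7: min(500*3^7, 88470) = 88470
  i=8: min(500*3^8, 88470) = 88470
  i=9: min(500*3^9, 88470) = 88470

Answer: 500 1500 4500 13500 40500 88470 88470 88470 88470 88470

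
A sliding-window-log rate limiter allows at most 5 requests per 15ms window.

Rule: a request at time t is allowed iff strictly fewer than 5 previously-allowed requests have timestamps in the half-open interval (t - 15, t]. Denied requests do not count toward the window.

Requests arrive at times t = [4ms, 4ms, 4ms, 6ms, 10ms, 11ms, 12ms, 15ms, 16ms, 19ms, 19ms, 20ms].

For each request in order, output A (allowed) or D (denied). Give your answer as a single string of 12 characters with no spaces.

Tracking allowed requests in the window:
  req#1 t=4ms: ALLOW
  req#2 t=4ms: ALLOW
  req#3 t=4ms: ALLOW
  req#4 t=6ms: ALLOW
  req#5 t=10ms: ALLOW
  req#6 t=11ms: DENY
  req#7 t=12ms: DENY
  req#8 t=15ms: DENY
  req#9 t=16ms: DENY
  req#10 t=19ms: ALLOW
  req#11 t=19ms: ALLOW
  req#12 t=20ms: ALLOW

Answer: AAAAADDDDAAA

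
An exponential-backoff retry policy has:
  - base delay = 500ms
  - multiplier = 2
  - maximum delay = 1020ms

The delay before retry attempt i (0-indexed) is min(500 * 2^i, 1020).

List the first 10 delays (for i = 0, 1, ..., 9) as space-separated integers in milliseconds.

Answer: 500 1000 1020 1020 1020 1020 1020 1020 1020 1020

Derivation:
Computing each delay:
  i=0: min(500*2^0, 1020) = 500
  i=1: min(500*2^1, 1020) = 1000
  i=2: min(500*2^2, 1020) = 1020
  i=3: min(500*2^3, 1020) = 1020
  i=4: min(500*2^4, 1020) = 1020
  i=5: min(500*2^5, 1020) = 1020
  i=6: min(500*2^6, 1020) = 1020
  i=7: min(500*2^7, 1020) = 1020
  i=8: min(500*2^8, 1020) = 1020
  i=9: min(500*2^9, 1020) = 1020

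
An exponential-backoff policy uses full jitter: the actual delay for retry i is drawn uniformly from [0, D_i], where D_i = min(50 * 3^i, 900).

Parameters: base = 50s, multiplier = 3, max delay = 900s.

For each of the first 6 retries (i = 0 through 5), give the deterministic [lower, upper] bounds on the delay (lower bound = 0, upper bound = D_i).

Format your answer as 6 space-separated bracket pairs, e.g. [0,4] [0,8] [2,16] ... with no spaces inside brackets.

Answer: [0,50] [0,150] [0,450] [0,900] [0,900] [0,900]

Derivation:
Computing bounds per retry:
  i=0: D_i=min(50*3^0,900)=50, bounds=[0,50]
  i=1: D_i=min(50*3^1,900)=150, bounds=[0,150]
  i=2: D_i=min(50*3^2,900)=450, bounds=[0,450]
  i=3: D_i=min(50*3^3,900)=900, bounds=[0,900]
  i=4: D_i=min(50*3^4,900)=900, bounds=[0,900]
  i=5: D_i=min(50*3^5,900)=900, bounds=[0,900]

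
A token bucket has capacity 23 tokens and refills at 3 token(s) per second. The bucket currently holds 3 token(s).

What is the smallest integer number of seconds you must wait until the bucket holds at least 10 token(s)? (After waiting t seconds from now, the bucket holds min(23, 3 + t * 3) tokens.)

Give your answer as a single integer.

Need 3 + t * 3 >= 10, so t >= 7/3.
Smallest integer t = ceil(7/3) = 3.

Answer: 3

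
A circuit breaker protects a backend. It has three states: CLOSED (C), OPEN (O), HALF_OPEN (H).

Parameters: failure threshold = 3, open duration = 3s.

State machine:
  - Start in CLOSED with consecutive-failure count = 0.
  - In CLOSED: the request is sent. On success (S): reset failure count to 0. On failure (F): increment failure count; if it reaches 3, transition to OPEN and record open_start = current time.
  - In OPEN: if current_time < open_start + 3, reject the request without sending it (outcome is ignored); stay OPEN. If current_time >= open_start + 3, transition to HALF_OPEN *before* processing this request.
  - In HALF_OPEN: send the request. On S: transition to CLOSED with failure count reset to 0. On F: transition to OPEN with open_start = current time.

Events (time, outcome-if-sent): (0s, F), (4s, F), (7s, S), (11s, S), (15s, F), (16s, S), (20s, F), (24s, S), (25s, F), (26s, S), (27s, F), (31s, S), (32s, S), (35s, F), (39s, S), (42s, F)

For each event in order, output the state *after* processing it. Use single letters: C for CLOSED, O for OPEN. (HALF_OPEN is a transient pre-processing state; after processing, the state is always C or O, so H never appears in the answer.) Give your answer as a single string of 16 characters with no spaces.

Answer: CCCCCCCCCCCCCCCC

Derivation:
State after each event:
  event#1 t=0s outcome=F: state=CLOSED
  event#2 t=4s outcome=F: state=CLOSED
  event#3 t=7s outcome=S: state=CLOSED
  event#4 t=11s outcome=S: state=CLOSED
  event#5 t=15s outcome=F: state=CLOSED
  event#6 t=16s outcome=S: state=CLOSED
  event#7 t=20s outcome=F: state=CLOSED
  event#8 t=24s outcome=S: state=CLOSED
  event#9 t=25s outcome=F: state=CLOSED
  event#10 t=26s outcome=S: state=CLOSED
  event#11 t=27s outcome=F: state=CLOSED
  event#12 t=31s outcome=S: state=CLOSED
  event#13 t=32s outcome=S: state=CLOSED
  event#14 t=35s outcome=F: state=CLOSED
  event#15 t=39s outcome=S: state=CLOSED
  event#16 t=42s outcome=F: state=CLOSED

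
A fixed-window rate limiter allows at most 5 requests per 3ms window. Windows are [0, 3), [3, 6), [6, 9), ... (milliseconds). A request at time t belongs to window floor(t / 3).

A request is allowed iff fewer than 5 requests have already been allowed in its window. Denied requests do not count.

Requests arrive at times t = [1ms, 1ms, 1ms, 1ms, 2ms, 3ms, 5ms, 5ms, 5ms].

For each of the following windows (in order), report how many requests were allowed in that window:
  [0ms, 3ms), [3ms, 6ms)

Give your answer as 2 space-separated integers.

Processing requests:
  req#1 t=1ms (window 0): ALLOW
  req#2 t=1ms (window 0): ALLOW
  req#3 t=1ms (window 0): ALLOW
  req#4 t=1ms (window 0): ALLOW
  req#5 t=2ms (window 0): ALLOW
  req#6 t=3ms (window 1): ALLOW
  req#7 t=5ms (window 1): ALLOW
  req#8 t=5ms (window 1): ALLOW
  req#9 t=5ms (window 1): ALLOW

Allowed counts by window: 5 4

Answer: 5 4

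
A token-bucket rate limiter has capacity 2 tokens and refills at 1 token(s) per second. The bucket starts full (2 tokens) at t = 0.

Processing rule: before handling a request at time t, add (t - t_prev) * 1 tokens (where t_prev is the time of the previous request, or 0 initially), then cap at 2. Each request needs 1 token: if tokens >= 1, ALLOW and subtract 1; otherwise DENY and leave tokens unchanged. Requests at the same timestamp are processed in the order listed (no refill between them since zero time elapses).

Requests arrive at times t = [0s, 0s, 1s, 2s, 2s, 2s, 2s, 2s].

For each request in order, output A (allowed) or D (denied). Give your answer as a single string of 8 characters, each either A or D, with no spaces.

Answer: AAAADDDD

Derivation:
Simulating step by step:
  req#1 t=0s: ALLOW
  req#2 t=0s: ALLOW
  req#3 t=1s: ALLOW
  req#4 t=2s: ALLOW
  req#5 t=2s: DENY
  req#6 t=2s: DENY
  req#7 t=2s: DENY
  req#8 t=2s: DENY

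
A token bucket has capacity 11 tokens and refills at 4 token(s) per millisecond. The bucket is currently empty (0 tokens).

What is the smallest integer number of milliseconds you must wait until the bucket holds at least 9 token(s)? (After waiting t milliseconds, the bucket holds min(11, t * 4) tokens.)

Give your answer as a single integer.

Need t * 4 >= 9, so t >= 9/4.
Smallest integer t = ceil(9/4) = 3.

Answer: 3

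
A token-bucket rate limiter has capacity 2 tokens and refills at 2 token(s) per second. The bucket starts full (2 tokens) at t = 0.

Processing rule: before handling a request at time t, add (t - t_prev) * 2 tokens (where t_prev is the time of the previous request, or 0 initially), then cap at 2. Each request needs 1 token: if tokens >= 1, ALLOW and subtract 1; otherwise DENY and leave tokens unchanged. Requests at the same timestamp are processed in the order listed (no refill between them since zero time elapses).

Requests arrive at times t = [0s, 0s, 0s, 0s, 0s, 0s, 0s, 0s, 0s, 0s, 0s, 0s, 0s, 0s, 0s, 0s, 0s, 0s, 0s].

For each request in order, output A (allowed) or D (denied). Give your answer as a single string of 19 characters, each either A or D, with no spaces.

Answer: AADDDDDDDDDDDDDDDDD

Derivation:
Simulating step by step:
  req#1 t=0s: ALLOW
  req#2 t=0s: ALLOW
  req#3 t=0s: DENY
  req#4 t=0s: DENY
  req#5 t=0s: DENY
  req#6 t=0s: DENY
  req#7 t=0s: DENY
  req#8 t=0s: DENY
  req#9 t=0s: DENY
  req#10 t=0s: DENY
  req#11 t=0s: DENY
  req#12 t=0s: DENY
  req#13 t=0s: DENY
  req#14 t=0s: DENY
  req#15 t=0s: DENY
  req#16 t=0s: DENY
  req#17 t=0s: DENY
  req#18 t=0s: DENY
  req#19 t=0s: DENY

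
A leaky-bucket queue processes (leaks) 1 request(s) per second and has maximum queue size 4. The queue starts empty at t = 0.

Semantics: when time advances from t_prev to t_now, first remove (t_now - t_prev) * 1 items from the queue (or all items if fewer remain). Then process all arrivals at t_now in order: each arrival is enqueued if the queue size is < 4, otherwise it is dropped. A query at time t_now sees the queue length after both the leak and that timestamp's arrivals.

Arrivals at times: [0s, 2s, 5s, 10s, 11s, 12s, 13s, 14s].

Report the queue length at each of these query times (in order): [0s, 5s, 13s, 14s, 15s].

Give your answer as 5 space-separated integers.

Queue lengths at query times:
  query t=0s: backlog = 1
  query t=5s: backlog = 1
  query t=13s: backlog = 1
  query t=14s: backlog = 1
  query t=15s: backlog = 0

Answer: 1 1 1 1 0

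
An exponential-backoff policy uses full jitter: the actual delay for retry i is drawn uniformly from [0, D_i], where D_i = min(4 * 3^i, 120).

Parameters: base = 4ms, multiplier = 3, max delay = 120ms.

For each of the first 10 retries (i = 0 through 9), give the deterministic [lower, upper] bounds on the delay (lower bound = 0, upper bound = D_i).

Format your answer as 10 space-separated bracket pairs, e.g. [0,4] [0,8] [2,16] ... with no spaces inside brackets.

Answer: [0,4] [0,12] [0,36] [0,108] [0,120] [0,120] [0,120] [0,120] [0,120] [0,120]

Derivation:
Computing bounds per retry:
  i=0: D_i=min(4*3^0,120)=4, bounds=[0,4]
  i=1: D_i=min(4*3^1,120)=12, bounds=[0,12]
  i=2: D_i=min(4*3^2,120)=36, bounds=[0,36]
  i=3: D_i=min(4*3^3,120)=108, bounds=[0,108]
  i=4: D_i=min(4*3^4,120)=120, bounds=[0,120]
  i=5: D_i=min(4*3^5,120)=120, bounds=[0,120]
  i=6: D_i=min(4*3^6,120)=120, bounds=[0,120]
  i=7: D_i=min(4*3^7,120)=120, bounds=[0,120]
  i=8: D_i=min(4*3^8,120)=120, bounds=[0,120]
  i=9: D_i=min(4*3^9,120)=120, bounds=[0,120]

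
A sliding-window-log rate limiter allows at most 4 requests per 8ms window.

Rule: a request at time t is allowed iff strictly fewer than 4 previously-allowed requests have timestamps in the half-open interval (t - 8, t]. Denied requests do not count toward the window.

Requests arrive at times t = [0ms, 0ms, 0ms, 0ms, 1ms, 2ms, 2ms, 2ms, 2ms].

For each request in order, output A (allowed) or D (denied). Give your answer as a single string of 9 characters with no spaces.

Tracking allowed requests in the window:
  req#1 t=0ms: ALLOW
  req#2 t=0ms: ALLOW
  req#3 t=0ms: ALLOW
  req#4 t=0ms: ALLOW
  req#5 t=1ms: DENY
  req#6 t=2ms: DENY
  req#7 t=2ms: DENY
  req#8 t=2ms: DENY
  req#9 t=2ms: DENY

Answer: AAAADDDDD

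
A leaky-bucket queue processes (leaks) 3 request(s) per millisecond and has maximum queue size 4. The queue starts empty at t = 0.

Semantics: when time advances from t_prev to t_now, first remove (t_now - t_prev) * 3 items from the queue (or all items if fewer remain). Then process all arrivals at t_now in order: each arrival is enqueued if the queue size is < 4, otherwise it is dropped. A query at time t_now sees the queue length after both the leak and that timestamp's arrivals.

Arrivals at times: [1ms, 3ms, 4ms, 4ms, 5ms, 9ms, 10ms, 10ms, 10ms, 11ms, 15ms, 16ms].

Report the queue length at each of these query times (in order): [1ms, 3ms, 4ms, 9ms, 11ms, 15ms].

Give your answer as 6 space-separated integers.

Answer: 1 1 2 1 1 1

Derivation:
Queue lengths at query times:
  query t=1ms: backlog = 1
  query t=3ms: backlog = 1
  query t=4ms: backlog = 2
  query t=9ms: backlog = 1
  query t=11ms: backlog = 1
  query t=15ms: backlog = 1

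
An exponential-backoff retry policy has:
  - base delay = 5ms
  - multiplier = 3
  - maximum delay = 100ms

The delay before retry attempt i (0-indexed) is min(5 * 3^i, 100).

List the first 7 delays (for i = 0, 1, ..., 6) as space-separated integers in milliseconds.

Answer: 5 15 45 100 100 100 100

Derivation:
Computing each delay:
  i=0: min(5*3^0, 100) = 5
  i=1: min(5*3^1, 100) = 15
  i=2: min(5*3^2, 100) = 45
  i=3: min(5*3^3, 100) = 100
  i=4: min(5*3^4, 100) = 100
  i=5: min(5*3^5, 100) = 100
  i=6: min(5*3^6, 100) = 100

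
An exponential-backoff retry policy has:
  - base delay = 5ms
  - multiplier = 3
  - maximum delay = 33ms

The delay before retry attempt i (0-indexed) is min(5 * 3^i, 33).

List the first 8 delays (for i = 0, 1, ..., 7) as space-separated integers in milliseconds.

Answer: 5 15 33 33 33 33 33 33

Derivation:
Computing each delay:
  i=0: min(5*3^0, 33) = 5
  i=1: min(5*3^1, 33) = 15
  i=2: min(5*3^2, 33) = 33
  i=3: min(5*3^3, 33) = 33
  i=4: min(5*3^4, 33) = 33
  i=5: min(5*3^5, 33) = 33
  i=6: min(5*3^6, 33) = 33
  i=7: min(5*3^7, 33) = 33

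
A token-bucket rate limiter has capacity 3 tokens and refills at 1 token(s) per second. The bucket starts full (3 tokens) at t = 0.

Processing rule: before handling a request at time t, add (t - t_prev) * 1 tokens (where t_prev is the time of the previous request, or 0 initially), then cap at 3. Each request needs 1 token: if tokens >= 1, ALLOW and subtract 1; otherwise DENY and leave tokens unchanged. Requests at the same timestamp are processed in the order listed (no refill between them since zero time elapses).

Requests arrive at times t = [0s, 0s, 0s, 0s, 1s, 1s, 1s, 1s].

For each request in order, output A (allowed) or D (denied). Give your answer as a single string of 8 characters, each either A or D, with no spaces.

Simulating step by step:
  req#1 t=0s: ALLOW
  req#2 t=0s: ALLOW
  req#3 t=0s: ALLOW
  req#4 t=0s: DENY
  req#5 t=1s: ALLOW
  req#6 t=1s: DENY
  req#7 t=1s: DENY
  req#8 t=1s: DENY

Answer: AAADADDD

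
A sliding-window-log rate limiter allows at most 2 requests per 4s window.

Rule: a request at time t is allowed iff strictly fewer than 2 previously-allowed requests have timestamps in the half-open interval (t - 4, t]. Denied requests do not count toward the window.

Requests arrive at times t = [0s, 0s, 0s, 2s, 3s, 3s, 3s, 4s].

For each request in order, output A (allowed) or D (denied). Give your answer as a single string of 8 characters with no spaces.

Tracking allowed requests in the window:
  req#1 t=0s: ALLOW
  req#2 t=0s: ALLOW
  req#3 t=0s: DENY
  req#4 t=2s: DENY
  req#5 t=3s: DENY
  req#6 t=3s: DENY
  req#7 t=3s: DENY
  req#8 t=4s: ALLOW

Answer: AADDDDDA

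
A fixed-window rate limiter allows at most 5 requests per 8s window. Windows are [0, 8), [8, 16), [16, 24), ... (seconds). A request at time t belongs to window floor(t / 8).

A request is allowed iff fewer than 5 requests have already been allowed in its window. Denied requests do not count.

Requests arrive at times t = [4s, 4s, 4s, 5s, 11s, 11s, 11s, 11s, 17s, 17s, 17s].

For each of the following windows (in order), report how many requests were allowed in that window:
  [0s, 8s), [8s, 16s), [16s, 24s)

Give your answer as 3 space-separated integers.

Processing requests:
  req#1 t=4s (window 0): ALLOW
  req#2 t=4s (window 0): ALLOW
  req#3 t=4s (window 0): ALLOW
  req#4 t=5s (window 0): ALLOW
  req#5 t=11s (window 1): ALLOW
  req#6 t=11s (window 1): ALLOW
  req#7 t=11s (window 1): ALLOW
  req#8 t=11s (window 1): ALLOW
  req#9 t=17s (window 2): ALLOW
  req#10 t=17s (window 2): ALLOW
  req#11 t=17s (window 2): ALLOW

Allowed counts by window: 4 4 3

Answer: 4 4 3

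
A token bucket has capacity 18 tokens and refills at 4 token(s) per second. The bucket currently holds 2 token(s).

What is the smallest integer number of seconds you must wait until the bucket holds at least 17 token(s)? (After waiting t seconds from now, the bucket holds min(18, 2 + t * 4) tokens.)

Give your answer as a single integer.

Answer: 4

Derivation:
Need 2 + t * 4 >= 17, so t >= 15/4.
Smallest integer t = ceil(15/4) = 4.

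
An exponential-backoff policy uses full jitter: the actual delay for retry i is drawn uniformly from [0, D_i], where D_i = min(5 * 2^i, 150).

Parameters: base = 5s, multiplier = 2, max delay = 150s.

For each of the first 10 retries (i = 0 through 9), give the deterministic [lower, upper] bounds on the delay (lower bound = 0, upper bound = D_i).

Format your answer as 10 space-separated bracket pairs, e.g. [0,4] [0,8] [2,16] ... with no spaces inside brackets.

Answer: [0,5] [0,10] [0,20] [0,40] [0,80] [0,150] [0,150] [0,150] [0,150] [0,150]

Derivation:
Computing bounds per retry:
  i=0: D_i=min(5*2^0,150)=5, bounds=[0,5]
  i=1: D_i=min(5*2^1,150)=10, bounds=[0,10]
  i=2: D_i=min(5*2^2,150)=20, bounds=[0,20]
  i=3: D_i=min(5*2^3,150)=40, bounds=[0,40]
  i=4: D_i=min(5*2^4,150)=80, bounds=[0,80]
  i=5: D_i=min(5*2^5,150)=150, bounds=[0,150]
  i=6: D_i=min(5*2^6,150)=150, bounds=[0,150]
  i=7: D_i=min(5*2^7,150)=150, bounds=[0,150]
  i=8: D_i=min(5*2^8,150)=150, bounds=[0,150]
  i=9: D_i=min(5*2^9,150)=150, bounds=[0,150]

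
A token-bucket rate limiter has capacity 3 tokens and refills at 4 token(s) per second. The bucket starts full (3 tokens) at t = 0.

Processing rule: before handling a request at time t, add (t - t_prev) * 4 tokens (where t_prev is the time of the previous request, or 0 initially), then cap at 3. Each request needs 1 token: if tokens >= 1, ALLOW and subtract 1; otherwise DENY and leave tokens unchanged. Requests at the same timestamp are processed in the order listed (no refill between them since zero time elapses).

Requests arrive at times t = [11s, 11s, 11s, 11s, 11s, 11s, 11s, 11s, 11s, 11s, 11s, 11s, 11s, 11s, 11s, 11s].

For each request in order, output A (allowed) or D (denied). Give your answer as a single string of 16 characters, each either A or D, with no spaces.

Simulating step by step:
  req#1 t=11s: ALLOW
  req#2 t=11s: ALLOW
  req#3 t=11s: ALLOW
  req#4 t=11s: DENY
  req#5 t=11s: DENY
  req#6 t=11s: DENY
  req#7 t=11s: DENY
  req#8 t=11s: DENY
  req#9 t=11s: DENY
  req#10 t=11s: DENY
  req#11 t=11s: DENY
  req#12 t=11s: DENY
  req#13 t=11s: DENY
  req#14 t=11s: DENY
  req#15 t=11s: DENY
  req#16 t=11s: DENY

Answer: AAADDDDDDDDDDDDD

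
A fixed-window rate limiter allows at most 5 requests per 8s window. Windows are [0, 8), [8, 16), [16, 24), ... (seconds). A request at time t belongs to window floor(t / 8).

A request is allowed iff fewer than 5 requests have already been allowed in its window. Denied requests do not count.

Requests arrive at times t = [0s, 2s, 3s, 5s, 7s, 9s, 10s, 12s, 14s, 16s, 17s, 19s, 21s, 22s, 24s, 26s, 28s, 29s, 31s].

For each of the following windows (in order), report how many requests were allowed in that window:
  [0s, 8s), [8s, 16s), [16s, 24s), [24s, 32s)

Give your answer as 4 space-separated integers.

Answer: 5 4 5 5

Derivation:
Processing requests:
  req#1 t=0s (window 0): ALLOW
  req#2 t=2s (window 0): ALLOW
  req#3 t=3s (window 0): ALLOW
  req#4 t=5s (window 0): ALLOW
  req#5 t=7s (window 0): ALLOW
  req#6 t=9s (window 1): ALLOW
  req#7 t=10s (window 1): ALLOW
  req#8 t=12s (window 1): ALLOW
  req#9 t=14s (window 1): ALLOW
  req#10 t=16s (window 2): ALLOW
  req#11 t=17s (window 2): ALLOW
  req#12 t=19s (window 2): ALLOW
  req#13 t=21s (window 2): ALLOW
  req#14 t=22s (window 2): ALLOW
  req#15 t=24s (window 3): ALLOW
  req#16 t=26s (window 3): ALLOW
  req#17 t=28s (window 3): ALLOW
  req#18 t=29s (window 3): ALLOW
  req#19 t=31s (window 3): ALLOW

Allowed counts by window: 5 4 5 5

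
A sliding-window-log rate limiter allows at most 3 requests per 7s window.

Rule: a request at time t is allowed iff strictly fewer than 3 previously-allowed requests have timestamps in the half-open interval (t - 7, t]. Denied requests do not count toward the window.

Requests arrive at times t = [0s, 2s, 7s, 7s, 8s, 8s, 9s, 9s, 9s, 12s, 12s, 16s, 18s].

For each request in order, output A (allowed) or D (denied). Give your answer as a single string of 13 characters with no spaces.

Answer: AAAADDADDDDAA

Derivation:
Tracking allowed requests in the window:
  req#1 t=0s: ALLOW
  req#2 t=2s: ALLOW
  req#3 t=7s: ALLOW
  req#4 t=7s: ALLOW
  req#5 t=8s: DENY
  req#6 t=8s: DENY
  req#7 t=9s: ALLOW
  req#8 t=9s: DENY
  req#9 t=9s: DENY
  req#10 t=12s: DENY
  req#11 t=12s: DENY
  req#12 t=16s: ALLOW
  req#13 t=18s: ALLOW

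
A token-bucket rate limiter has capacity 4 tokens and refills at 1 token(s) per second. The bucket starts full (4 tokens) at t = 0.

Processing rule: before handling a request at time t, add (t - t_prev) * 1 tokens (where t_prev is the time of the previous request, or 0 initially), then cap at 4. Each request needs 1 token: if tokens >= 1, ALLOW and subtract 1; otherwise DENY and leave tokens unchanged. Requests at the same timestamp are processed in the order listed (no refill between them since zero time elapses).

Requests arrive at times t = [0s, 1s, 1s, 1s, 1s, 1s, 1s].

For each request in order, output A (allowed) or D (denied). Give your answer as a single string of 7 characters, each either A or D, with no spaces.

Answer: AAAAADD

Derivation:
Simulating step by step:
  req#1 t=0s: ALLOW
  req#2 t=1s: ALLOW
  req#3 t=1s: ALLOW
  req#4 t=1s: ALLOW
  req#5 t=1s: ALLOW
  req#6 t=1s: DENY
  req#7 t=1s: DENY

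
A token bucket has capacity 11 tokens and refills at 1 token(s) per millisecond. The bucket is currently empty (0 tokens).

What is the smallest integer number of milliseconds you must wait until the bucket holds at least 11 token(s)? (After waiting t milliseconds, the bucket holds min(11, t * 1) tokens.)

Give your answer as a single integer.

Need t * 1 >= 11, so t >= 11/1.
Smallest integer t = ceil(11/1) = 11.

Answer: 11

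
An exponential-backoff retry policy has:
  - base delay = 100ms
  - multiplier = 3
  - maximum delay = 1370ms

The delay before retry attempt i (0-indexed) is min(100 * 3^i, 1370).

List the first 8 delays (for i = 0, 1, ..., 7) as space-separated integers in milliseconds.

Computing each delay:
  i=0: min(100*3^0, 1370) = 100
  i=1: min(100*3^1, 1370) = 300
  i=2: min(100*3^2, 1370) = 900
  i=3: min(100*3^3, 1370) = 1370
  i=4: min(100*3^4, 1370) = 1370
  i=5: min(100*3^5, 1370) = 1370
  i=6: min(100*3^6, 1370) = 1370
  i=7: min(100*3^7, 1370) = 1370

Answer: 100 300 900 1370 1370 1370 1370 1370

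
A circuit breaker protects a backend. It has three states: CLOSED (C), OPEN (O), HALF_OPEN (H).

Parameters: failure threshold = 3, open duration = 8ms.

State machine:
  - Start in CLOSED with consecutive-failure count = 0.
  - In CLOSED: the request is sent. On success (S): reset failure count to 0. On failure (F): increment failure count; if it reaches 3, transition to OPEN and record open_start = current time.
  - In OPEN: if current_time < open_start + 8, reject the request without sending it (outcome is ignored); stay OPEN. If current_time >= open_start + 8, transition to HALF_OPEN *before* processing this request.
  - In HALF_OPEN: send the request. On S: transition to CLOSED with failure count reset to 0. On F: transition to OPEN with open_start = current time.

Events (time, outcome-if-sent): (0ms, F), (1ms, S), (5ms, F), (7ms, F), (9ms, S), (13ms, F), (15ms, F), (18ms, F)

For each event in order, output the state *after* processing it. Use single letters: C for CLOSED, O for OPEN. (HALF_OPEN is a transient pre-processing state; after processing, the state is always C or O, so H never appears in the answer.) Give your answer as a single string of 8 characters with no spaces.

State after each event:
  event#1 t=0ms outcome=F: state=CLOSED
  event#2 t=1ms outcome=S: state=CLOSED
  event#3 t=5ms outcome=F: state=CLOSED
  event#4 t=7ms outcome=F: state=CLOSED
  event#5 t=9ms outcome=S: state=CLOSED
  event#6 t=13ms outcome=F: state=CLOSED
  event#7 t=15ms outcome=F: state=CLOSED
  event#8 t=18ms outcome=F: state=OPEN

Answer: CCCCCCCO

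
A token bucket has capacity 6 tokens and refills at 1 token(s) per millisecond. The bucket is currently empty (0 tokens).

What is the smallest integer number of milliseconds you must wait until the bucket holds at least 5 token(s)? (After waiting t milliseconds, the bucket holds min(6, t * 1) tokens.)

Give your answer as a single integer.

Need t * 1 >= 5, so t >= 5/1.
Smallest integer t = ceil(5/1) = 5.

Answer: 5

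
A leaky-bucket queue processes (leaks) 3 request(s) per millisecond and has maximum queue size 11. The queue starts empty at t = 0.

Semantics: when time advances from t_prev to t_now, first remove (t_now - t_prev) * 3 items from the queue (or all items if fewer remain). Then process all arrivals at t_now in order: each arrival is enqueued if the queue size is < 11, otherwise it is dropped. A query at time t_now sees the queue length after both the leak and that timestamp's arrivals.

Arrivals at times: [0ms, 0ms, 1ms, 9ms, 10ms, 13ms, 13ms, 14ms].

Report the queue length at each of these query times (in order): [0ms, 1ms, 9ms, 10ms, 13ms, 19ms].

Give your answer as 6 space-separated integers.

Queue lengths at query times:
  query t=0ms: backlog = 2
  query t=1ms: backlog = 1
  query t=9ms: backlog = 1
  query t=10ms: backlog = 1
  query t=13ms: backlog = 2
  query t=19ms: backlog = 0

Answer: 2 1 1 1 2 0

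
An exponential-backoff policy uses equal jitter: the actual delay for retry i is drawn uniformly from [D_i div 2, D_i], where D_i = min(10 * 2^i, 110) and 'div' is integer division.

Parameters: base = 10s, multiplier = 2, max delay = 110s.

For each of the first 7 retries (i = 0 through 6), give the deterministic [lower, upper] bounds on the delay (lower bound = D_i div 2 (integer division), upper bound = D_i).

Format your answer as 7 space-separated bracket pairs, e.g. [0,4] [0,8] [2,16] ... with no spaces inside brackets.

Computing bounds per retry:
  i=0: D_i=min(10*2^0,110)=10, bounds=[5,10]
  i=1: D_i=min(10*2^1,110)=20, bounds=[10,20]
  i=2: D_i=min(10*2^2,110)=40, bounds=[20,40]
  i=3: D_i=min(10*2^3,110)=80, bounds=[40,80]
  i=4: D_i=min(10*2^4,110)=110, bounds=[55,110]
  i=5: D_i=min(10*2^5,110)=110, bounds=[55,110]
  i=6: D_i=min(10*2^6,110)=110, bounds=[55,110]

Answer: [5,10] [10,20] [20,40] [40,80] [55,110] [55,110] [55,110]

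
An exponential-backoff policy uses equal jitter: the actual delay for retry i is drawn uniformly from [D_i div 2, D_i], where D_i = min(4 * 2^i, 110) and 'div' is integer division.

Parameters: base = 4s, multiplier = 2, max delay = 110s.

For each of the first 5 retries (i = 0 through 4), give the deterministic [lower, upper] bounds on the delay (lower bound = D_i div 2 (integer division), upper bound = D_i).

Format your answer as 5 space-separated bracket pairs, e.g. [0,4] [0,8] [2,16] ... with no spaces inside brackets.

Answer: [2,4] [4,8] [8,16] [16,32] [32,64]

Derivation:
Computing bounds per retry:
  i=0: D_i=min(4*2^0,110)=4, bounds=[2,4]
  i=1: D_i=min(4*2^1,110)=8, bounds=[4,8]
  i=2: D_i=min(4*2^2,110)=16, bounds=[8,16]
  i=3: D_i=min(4*2^3,110)=32, bounds=[16,32]
  i=4: D_i=min(4*2^4,110)=64, bounds=[32,64]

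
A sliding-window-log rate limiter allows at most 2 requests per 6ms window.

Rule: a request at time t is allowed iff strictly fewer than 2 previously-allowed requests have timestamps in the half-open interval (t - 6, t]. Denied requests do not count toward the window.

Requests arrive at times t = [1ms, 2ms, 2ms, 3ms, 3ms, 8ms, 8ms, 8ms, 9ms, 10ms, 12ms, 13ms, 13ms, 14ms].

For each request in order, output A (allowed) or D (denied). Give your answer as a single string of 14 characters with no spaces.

Tracking allowed requests in the window:
  req#1 t=1ms: ALLOW
  req#2 t=2ms: ALLOW
  req#3 t=2ms: DENY
  req#4 t=3ms: DENY
  req#5 t=3ms: DENY
  req#6 t=8ms: ALLOW
  req#7 t=8ms: ALLOW
  req#8 t=8ms: DENY
  req#9 t=9ms: DENY
  req#10 t=10ms: DENY
  req#11 t=12ms: DENY
  req#12 t=13ms: DENY
  req#13 t=13ms: DENY
  req#14 t=14ms: ALLOW

Answer: AADDDAADDDDDDA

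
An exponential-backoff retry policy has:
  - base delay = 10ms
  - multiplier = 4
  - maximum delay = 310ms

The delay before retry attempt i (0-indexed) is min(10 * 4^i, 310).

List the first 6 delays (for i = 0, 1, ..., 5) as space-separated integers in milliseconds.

Answer: 10 40 160 310 310 310

Derivation:
Computing each delay:
  i=0: min(10*4^0, 310) = 10
  i=1: min(10*4^1, 310) = 40
  i=2: min(10*4^2, 310) = 160
  i=3: min(10*4^3, 310) = 310
  i=4: min(10*4^4, 310) = 310
  i=5: min(10*4^5, 310) = 310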